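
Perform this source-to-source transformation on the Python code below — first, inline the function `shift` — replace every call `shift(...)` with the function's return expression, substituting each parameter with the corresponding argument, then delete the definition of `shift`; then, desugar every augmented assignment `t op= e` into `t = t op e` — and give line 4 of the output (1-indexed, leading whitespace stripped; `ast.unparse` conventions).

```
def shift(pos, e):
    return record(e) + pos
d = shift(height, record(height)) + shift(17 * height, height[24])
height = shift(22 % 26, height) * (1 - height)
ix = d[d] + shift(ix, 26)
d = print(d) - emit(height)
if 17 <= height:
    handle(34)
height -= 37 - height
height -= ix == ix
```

d = print(d) - emit(height)

Transformed code:
d = record(record(height)) + height + (record(height[24]) + 17 * height)
height = (record(height) + 22 % 26) * (1 - height)
ix = d[d] + (record(26) + ix)
d = print(d) - emit(height)
if 17 <= height:
    handle(34)
height = height - (37 - height)
height = height - (ix == ix)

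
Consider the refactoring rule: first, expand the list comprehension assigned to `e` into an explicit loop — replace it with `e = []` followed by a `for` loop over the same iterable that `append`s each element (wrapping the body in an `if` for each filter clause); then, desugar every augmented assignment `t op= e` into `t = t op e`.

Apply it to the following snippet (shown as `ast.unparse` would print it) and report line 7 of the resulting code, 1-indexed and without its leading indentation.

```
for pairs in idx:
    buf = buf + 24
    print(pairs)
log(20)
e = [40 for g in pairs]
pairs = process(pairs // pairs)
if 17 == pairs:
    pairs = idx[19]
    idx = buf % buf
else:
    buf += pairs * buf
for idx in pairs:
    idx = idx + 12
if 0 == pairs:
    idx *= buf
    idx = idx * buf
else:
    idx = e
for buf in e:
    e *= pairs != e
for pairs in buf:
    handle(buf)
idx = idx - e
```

Transformed code:
for pairs in idx:
    buf = buf + 24
    print(pairs)
log(20)
e = []
for g in pairs:
    e.append(40)
pairs = process(pairs // pairs)
if 17 == pairs:
    pairs = idx[19]
    idx = buf % buf
else:
    buf = buf + pairs * buf
for idx in pairs:
    idx = idx + 12
if 0 == pairs:
    idx = idx * buf
    idx = idx * buf
else:
    idx = e
for buf in e:
    e = e * (pairs != e)
for pairs in buf:
    handle(buf)
idx = idx - e

e.append(40)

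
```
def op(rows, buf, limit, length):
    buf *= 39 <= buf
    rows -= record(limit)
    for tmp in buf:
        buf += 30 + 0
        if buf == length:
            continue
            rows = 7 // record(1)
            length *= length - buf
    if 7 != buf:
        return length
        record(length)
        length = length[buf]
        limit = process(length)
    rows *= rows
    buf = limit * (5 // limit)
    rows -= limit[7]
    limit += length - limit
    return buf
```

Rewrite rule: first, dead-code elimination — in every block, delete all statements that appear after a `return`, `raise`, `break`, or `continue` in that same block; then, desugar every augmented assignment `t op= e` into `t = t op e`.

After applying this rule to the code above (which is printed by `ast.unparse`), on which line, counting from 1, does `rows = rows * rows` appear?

Transformed code:
def op(rows, buf, limit, length):
    buf = buf * (39 <= buf)
    rows = rows - record(limit)
    for tmp in buf:
        buf = buf + (30 + 0)
        if buf == length:
            continue
    if 7 != buf:
        return length
    rows = rows * rows
    buf = limit * (5 // limit)
    rows = rows - limit[7]
    limit = limit + (length - limit)
    return buf

10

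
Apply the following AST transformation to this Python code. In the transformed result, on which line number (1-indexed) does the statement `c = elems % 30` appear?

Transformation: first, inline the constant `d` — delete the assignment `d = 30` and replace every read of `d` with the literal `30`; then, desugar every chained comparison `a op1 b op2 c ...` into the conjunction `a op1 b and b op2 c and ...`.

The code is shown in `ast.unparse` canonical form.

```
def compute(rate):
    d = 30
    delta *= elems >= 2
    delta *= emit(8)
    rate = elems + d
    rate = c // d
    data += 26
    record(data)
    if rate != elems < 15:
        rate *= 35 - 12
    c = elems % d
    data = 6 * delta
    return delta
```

10

Transformed code:
def compute(rate):
    delta *= elems >= 2
    delta *= emit(8)
    rate = elems + 30
    rate = c // 30
    data += 26
    record(data)
    if rate != elems and elems < 15:
        rate *= 35 - 12
    c = elems % 30
    data = 6 * delta
    return delta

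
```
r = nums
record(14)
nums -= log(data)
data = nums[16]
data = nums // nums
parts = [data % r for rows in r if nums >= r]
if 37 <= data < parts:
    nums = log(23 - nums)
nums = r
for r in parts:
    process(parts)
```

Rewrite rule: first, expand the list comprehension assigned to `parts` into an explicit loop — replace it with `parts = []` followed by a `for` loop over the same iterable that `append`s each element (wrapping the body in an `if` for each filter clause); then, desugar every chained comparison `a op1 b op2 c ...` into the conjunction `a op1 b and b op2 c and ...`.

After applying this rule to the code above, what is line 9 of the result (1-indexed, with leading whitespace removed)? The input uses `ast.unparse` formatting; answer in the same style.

Transformed code:
r = nums
record(14)
nums -= log(data)
data = nums[16]
data = nums // nums
parts = []
for rows in r:
    if nums >= r:
        parts.append(data % r)
if 37 <= data and data < parts:
    nums = log(23 - nums)
nums = r
for r in parts:
    process(parts)

parts.append(data % r)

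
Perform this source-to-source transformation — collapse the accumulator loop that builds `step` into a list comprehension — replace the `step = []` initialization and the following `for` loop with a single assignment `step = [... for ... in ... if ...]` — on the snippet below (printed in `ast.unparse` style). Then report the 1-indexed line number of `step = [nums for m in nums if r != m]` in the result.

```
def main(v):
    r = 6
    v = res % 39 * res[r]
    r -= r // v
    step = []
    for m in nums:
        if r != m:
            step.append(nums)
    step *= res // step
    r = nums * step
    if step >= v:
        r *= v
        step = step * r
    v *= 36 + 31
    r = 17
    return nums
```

5

Transformed code:
def main(v):
    r = 6
    v = res % 39 * res[r]
    r -= r // v
    step = [nums for m in nums if r != m]
    step *= res // step
    r = nums * step
    if step >= v:
        r *= v
        step = step * r
    v *= 36 + 31
    r = 17
    return nums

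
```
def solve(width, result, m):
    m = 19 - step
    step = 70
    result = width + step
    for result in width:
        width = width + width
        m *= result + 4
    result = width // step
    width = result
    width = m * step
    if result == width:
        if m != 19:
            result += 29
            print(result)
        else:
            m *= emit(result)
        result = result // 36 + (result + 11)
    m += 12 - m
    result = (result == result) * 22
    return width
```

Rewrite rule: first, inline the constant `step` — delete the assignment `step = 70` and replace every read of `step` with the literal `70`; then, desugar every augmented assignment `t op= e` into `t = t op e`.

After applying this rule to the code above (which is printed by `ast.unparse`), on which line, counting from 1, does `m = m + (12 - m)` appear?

17

Transformed code:
def solve(width, result, m):
    m = 19 - 70
    result = width + 70
    for result in width:
        width = width + width
        m = m * (result + 4)
    result = width // 70
    width = result
    width = m * 70
    if result == width:
        if m != 19:
            result = result + 29
            print(result)
        else:
            m = m * emit(result)
        result = result // 36 + (result + 11)
    m = m + (12 - m)
    result = (result == result) * 22
    return width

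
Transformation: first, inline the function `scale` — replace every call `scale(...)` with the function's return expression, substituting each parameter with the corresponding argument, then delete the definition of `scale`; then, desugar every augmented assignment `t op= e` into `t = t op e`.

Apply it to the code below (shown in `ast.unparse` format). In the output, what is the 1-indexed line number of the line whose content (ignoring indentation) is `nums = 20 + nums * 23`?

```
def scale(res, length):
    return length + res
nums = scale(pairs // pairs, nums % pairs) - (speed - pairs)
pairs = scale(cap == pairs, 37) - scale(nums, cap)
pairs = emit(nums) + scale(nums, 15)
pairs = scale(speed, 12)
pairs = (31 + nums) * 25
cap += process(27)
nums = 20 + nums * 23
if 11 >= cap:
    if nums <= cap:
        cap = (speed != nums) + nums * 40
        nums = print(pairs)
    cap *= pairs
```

7

Transformed code:
nums = nums % pairs + pairs // pairs - (speed - pairs)
pairs = 37 + (cap == pairs) - (cap + nums)
pairs = emit(nums) + (15 + nums)
pairs = 12 + speed
pairs = (31 + nums) * 25
cap = cap + process(27)
nums = 20 + nums * 23
if 11 >= cap:
    if nums <= cap:
        cap = (speed != nums) + nums * 40
        nums = print(pairs)
    cap = cap * pairs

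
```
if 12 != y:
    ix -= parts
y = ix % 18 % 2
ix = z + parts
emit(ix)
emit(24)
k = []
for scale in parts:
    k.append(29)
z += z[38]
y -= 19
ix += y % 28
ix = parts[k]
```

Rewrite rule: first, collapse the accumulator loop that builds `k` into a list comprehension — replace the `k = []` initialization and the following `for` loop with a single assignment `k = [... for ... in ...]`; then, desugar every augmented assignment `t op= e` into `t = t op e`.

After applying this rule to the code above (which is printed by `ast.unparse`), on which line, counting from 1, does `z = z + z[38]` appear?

8

Transformed code:
if 12 != y:
    ix = ix - parts
y = ix % 18 % 2
ix = z + parts
emit(ix)
emit(24)
k = [29 for scale in parts]
z = z + z[38]
y = y - 19
ix = ix + y % 28
ix = parts[k]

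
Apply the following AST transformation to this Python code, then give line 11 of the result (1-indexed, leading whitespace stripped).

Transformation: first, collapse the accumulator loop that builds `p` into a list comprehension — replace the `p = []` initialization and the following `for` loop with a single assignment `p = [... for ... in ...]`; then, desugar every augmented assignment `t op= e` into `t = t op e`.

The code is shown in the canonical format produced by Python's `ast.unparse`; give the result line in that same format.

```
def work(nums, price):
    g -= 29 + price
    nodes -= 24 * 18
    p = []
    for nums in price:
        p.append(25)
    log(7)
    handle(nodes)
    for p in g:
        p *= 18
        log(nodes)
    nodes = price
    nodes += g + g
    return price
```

nodes = nodes + (g + g)

Transformed code:
def work(nums, price):
    g = g - (29 + price)
    nodes = nodes - 24 * 18
    p = [25 for nums in price]
    log(7)
    handle(nodes)
    for p in g:
        p = p * 18
        log(nodes)
    nodes = price
    nodes = nodes + (g + g)
    return price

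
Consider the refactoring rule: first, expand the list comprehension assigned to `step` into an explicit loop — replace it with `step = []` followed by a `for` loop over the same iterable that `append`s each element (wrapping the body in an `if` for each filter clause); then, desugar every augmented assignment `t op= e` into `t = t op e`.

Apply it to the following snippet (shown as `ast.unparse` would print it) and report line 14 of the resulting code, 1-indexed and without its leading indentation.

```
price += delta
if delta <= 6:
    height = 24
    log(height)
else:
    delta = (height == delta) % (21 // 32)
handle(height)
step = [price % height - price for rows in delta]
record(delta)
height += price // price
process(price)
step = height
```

Transformed code:
price = price + delta
if delta <= 6:
    height = 24
    log(height)
else:
    delta = (height == delta) % (21 // 32)
handle(height)
step = []
for rows in delta:
    step.append(price % height - price)
record(delta)
height = height + price // price
process(price)
step = height

step = height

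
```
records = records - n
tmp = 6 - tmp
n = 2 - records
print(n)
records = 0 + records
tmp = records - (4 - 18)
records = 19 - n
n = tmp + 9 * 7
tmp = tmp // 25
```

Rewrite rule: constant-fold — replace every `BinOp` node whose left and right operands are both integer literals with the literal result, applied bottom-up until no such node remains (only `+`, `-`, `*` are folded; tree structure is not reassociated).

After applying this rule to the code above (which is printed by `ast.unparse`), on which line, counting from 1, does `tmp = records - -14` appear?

Transformed code:
records = records - n
tmp = 6 - tmp
n = 2 - records
print(n)
records = 0 + records
tmp = records - -14
records = 19 - n
n = tmp + 63
tmp = tmp // 25

6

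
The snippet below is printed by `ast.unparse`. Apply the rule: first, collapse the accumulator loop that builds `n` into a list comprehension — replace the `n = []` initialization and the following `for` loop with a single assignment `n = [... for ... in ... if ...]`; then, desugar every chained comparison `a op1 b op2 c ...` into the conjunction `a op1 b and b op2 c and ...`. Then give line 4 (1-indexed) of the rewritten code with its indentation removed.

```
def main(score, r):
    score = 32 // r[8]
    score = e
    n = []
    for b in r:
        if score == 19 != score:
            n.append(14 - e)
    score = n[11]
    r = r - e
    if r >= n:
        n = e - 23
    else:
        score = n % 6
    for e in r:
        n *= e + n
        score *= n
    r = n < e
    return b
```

n = [14 - e for b in r if score == 19 and 19 != score]

Transformed code:
def main(score, r):
    score = 32 // r[8]
    score = e
    n = [14 - e for b in r if score == 19 and 19 != score]
    score = n[11]
    r = r - e
    if r >= n:
        n = e - 23
    else:
        score = n % 6
    for e in r:
        n *= e + n
        score *= n
    r = n < e
    return b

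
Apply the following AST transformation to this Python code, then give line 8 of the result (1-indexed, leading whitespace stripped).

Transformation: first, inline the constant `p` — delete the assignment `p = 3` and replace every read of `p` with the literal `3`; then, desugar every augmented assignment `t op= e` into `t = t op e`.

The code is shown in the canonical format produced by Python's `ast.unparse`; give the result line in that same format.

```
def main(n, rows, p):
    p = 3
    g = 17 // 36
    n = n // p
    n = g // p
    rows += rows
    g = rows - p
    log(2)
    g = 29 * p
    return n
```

g = 29 * 3

Transformed code:
def main(n, rows, p):
    g = 17 // 36
    n = n // 3
    n = g // 3
    rows = rows + rows
    g = rows - 3
    log(2)
    g = 29 * 3
    return n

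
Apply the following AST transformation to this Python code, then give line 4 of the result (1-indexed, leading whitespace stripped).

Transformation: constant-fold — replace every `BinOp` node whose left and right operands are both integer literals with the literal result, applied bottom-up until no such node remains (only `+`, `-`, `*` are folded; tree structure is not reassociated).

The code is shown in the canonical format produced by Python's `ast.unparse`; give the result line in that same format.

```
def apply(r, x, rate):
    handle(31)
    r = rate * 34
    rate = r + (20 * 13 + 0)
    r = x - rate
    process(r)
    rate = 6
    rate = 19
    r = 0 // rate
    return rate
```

Transformed code:
def apply(r, x, rate):
    handle(31)
    r = rate * 34
    rate = r + 260
    r = x - rate
    process(r)
    rate = 6
    rate = 19
    r = 0 // rate
    return rate

rate = r + 260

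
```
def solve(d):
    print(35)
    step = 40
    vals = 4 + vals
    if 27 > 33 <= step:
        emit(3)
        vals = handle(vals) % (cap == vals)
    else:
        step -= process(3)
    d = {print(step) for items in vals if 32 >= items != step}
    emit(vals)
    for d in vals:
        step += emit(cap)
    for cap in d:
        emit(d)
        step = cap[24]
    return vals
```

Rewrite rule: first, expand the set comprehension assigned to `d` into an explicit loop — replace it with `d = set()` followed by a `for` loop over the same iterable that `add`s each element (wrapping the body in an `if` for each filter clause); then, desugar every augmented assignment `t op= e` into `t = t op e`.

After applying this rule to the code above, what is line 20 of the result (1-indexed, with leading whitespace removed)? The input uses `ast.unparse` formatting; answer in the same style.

Transformed code:
def solve(d):
    print(35)
    step = 40
    vals = 4 + vals
    if 27 > 33 <= step:
        emit(3)
        vals = handle(vals) % (cap == vals)
    else:
        step = step - process(3)
    d = set()
    for items in vals:
        if 32 >= items != step:
            d.add(print(step))
    emit(vals)
    for d in vals:
        step = step + emit(cap)
    for cap in d:
        emit(d)
        step = cap[24]
    return vals

return vals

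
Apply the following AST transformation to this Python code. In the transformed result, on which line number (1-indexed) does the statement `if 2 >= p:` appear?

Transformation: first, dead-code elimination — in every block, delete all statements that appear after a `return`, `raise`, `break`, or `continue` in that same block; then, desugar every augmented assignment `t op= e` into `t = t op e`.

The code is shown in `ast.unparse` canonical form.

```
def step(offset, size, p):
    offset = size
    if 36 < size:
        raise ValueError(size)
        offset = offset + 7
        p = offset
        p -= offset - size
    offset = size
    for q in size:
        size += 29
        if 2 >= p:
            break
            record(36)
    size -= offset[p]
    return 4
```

8

Transformed code:
def step(offset, size, p):
    offset = size
    if 36 < size:
        raise ValueError(size)
    offset = size
    for q in size:
        size = size + 29
        if 2 >= p:
            break
    size = size - offset[p]
    return 4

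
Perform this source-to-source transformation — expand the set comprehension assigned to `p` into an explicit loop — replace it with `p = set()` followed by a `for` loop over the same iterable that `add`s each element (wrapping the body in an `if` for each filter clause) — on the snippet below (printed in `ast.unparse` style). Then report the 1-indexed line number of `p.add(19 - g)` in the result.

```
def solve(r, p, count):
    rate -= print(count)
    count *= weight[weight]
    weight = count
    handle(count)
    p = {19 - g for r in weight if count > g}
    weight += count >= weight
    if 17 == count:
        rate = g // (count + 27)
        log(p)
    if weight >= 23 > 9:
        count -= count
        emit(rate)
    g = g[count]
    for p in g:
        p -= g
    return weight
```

9

Transformed code:
def solve(r, p, count):
    rate -= print(count)
    count *= weight[weight]
    weight = count
    handle(count)
    p = set()
    for r in weight:
        if count > g:
            p.add(19 - g)
    weight += count >= weight
    if 17 == count:
        rate = g // (count + 27)
        log(p)
    if weight >= 23 > 9:
        count -= count
        emit(rate)
    g = g[count]
    for p in g:
        p -= g
    return weight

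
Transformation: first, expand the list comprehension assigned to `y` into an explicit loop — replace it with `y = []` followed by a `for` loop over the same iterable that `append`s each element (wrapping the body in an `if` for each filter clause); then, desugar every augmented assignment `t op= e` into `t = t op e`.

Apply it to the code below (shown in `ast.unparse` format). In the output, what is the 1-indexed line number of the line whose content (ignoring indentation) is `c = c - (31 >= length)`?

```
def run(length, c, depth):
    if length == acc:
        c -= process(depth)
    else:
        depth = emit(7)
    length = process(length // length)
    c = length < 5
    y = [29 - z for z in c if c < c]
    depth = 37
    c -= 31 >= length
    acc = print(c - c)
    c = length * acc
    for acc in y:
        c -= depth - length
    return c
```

Transformed code:
def run(length, c, depth):
    if length == acc:
        c = c - process(depth)
    else:
        depth = emit(7)
    length = process(length // length)
    c = length < 5
    y = []
    for z in c:
        if c < c:
            y.append(29 - z)
    depth = 37
    c = c - (31 >= length)
    acc = print(c - c)
    c = length * acc
    for acc in y:
        c = c - (depth - length)
    return c

13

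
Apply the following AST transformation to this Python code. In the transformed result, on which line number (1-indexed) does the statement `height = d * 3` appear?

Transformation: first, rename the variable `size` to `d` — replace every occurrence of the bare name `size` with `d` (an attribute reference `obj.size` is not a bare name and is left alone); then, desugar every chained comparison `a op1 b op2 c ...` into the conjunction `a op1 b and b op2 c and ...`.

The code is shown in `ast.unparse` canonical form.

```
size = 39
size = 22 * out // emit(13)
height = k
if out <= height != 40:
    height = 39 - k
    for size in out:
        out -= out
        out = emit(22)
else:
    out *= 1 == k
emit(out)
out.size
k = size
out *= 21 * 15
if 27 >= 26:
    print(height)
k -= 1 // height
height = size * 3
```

Transformed code:
d = 39
d = 22 * out // emit(13)
height = k
if out <= height and height != 40:
    height = 39 - k
    for d in out:
        out -= out
        out = emit(22)
else:
    out *= 1 == k
emit(out)
out.size
k = d
out *= 21 * 15
if 27 >= 26:
    print(height)
k -= 1 // height
height = d * 3

18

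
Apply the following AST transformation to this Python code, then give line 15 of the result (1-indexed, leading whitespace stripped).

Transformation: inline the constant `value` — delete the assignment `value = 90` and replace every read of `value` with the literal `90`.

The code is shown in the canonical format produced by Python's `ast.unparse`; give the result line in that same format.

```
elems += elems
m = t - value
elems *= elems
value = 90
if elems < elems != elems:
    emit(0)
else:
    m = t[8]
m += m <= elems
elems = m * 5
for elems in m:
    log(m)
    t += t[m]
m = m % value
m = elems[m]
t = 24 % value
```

Transformed code:
elems += elems
m = t - 90
elems *= elems
if elems < elems != elems:
    emit(0)
else:
    m = t[8]
m += m <= elems
elems = m * 5
for elems in m:
    log(m)
    t += t[m]
m = m % 90
m = elems[m]
t = 24 % 90

t = 24 % 90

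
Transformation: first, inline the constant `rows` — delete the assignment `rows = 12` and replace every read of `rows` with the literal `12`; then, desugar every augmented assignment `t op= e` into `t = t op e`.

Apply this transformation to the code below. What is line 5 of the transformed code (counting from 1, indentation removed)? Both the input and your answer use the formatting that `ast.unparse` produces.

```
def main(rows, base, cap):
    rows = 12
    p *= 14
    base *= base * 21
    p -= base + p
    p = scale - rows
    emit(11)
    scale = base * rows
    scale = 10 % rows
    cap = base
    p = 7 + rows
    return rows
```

Transformed code:
def main(rows, base, cap):
    p = p * 14
    base = base * (base * 21)
    p = p - (base + p)
    p = scale - 12
    emit(11)
    scale = base * 12
    scale = 10 % 12
    cap = base
    p = 7 + 12
    return 12

p = scale - 12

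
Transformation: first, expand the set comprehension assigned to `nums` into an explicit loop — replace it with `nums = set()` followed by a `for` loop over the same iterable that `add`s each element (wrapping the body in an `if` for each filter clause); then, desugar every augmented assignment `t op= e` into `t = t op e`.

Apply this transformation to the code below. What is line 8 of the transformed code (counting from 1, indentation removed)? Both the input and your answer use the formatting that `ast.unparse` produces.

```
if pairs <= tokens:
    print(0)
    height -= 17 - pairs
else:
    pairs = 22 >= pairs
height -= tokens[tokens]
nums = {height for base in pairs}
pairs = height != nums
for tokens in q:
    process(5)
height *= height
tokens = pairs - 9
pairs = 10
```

Transformed code:
if pairs <= tokens:
    print(0)
    height = height - (17 - pairs)
else:
    pairs = 22 >= pairs
height = height - tokens[tokens]
nums = set()
for base in pairs:
    nums.add(height)
pairs = height != nums
for tokens in q:
    process(5)
height = height * height
tokens = pairs - 9
pairs = 10

for base in pairs:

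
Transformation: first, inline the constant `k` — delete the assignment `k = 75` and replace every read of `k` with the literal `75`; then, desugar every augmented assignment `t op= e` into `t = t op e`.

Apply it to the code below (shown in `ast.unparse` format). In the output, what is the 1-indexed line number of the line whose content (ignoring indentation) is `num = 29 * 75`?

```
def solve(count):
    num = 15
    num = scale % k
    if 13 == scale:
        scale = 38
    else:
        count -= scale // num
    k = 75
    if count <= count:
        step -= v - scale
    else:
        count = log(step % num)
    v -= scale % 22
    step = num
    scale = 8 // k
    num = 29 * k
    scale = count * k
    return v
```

15

Transformed code:
def solve(count):
    num = 15
    num = scale % 75
    if 13 == scale:
        scale = 38
    else:
        count = count - scale // num
    if count <= count:
        step = step - (v - scale)
    else:
        count = log(step % num)
    v = v - scale % 22
    step = num
    scale = 8 // 75
    num = 29 * 75
    scale = count * 75
    return v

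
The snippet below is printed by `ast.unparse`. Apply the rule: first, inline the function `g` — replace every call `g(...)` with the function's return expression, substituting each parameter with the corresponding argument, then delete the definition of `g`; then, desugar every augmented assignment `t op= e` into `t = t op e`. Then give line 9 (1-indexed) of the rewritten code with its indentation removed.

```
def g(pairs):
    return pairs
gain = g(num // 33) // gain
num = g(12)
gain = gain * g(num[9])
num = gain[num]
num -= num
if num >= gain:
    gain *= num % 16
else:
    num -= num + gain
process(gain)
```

Transformed code:
gain = num // 33 // gain
num = 12
gain = gain * num[9]
num = gain[num]
num = num - num
if num >= gain:
    gain = gain * (num % 16)
else:
    num = num - (num + gain)
process(gain)

num = num - (num + gain)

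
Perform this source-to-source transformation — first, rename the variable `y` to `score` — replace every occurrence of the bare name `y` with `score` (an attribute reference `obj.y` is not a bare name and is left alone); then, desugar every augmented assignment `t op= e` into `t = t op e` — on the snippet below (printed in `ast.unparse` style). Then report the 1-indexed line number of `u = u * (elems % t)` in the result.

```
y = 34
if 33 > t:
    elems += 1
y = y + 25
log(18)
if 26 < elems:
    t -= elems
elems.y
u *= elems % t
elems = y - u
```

Transformed code:
score = 34
if 33 > t:
    elems = elems + 1
score = score + 25
log(18)
if 26 < elems:
    t = t - elems
elems.y
u = u * (elems % t)
elems = score - u

9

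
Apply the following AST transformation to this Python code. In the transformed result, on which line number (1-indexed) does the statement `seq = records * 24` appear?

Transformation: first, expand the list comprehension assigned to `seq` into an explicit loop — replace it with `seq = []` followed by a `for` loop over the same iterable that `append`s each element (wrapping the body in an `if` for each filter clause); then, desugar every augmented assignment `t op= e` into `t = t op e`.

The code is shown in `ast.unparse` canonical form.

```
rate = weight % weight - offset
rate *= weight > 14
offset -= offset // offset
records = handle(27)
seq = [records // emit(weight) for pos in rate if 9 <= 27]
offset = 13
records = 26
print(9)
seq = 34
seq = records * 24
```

13

Transformed code:
rate = weight % weight - offset
rate = rate * (weight > 14)
offset = offset - offset // offset
records = handle(27)
seq = []
for pos in rate:
    if 9 <= 27:
        seq.append(records // emit(weight))
offset = 13
records = 26
print(9)
seq = 34
seq = records * 24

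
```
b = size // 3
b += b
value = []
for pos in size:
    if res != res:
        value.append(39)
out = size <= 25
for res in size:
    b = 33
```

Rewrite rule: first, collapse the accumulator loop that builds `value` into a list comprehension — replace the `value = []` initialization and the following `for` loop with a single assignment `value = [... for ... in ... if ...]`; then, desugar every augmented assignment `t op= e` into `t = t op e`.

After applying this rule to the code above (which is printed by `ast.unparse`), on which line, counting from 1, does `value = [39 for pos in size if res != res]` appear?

3

Transformed code:
b = size // 3
b = b + b
value = [39 for pos in size if res != res]
out = size <= 25
for res in size:
    b = 33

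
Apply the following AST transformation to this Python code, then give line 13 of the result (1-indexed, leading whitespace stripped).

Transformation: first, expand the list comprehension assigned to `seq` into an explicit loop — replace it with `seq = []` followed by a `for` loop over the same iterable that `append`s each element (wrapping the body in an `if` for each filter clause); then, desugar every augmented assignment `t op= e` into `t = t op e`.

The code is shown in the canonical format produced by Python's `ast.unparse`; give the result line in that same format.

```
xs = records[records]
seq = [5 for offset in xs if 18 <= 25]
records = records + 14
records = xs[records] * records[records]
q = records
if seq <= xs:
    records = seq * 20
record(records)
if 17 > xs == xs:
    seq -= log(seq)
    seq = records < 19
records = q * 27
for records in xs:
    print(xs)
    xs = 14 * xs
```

seq = seq - log(seq)

Transformed code:
xs = records[records]
seq = []
for offset in xs:
    if 18 <= 25:
        seq.append(5)
records = records + 14
records = xs[records] * records[records]
q = records
if seq <= xs:
    records = seq * 20
record(records)
if 17 > xs == xs:
    seq = seq - log(seq)
    seq = records < 19
records = q * 27
for records in xs:
    print(xs)
    xs = 14 * xs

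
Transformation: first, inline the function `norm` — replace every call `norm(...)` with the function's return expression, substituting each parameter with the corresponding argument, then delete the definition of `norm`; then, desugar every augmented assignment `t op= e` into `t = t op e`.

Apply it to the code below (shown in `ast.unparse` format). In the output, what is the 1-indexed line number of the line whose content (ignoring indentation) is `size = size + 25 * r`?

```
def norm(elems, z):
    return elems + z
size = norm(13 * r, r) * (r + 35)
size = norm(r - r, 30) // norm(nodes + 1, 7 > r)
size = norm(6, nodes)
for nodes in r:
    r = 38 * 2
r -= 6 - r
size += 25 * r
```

7

Transformed code:
size = (13 * r + r) * (r + 35)
size = (r - r + 30) // (nodes + 1 + (7 > r))
size = 6 + nodes
for nodes in r:
    r = 38 * 2
r = r - (6 - r)
size = size + 25 * r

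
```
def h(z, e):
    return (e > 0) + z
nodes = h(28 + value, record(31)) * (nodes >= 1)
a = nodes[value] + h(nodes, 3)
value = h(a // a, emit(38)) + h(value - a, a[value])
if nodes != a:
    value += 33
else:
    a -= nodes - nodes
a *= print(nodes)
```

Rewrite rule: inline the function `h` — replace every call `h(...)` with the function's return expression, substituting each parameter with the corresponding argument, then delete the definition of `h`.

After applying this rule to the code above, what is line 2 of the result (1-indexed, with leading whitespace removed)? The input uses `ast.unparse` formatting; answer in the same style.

Transformed code:
nodes = ((record(31) > 0) + (28 + value)) * (nodes >= 1)
a = nodes[value] + ((3 > 0) + nodes)
value = (emit(38) > 0) + a // a + ((a[value] > 0) + (value - a))
if nodes != a:
    value += 33
else:
    a -= nodes - nodes
a *= print(nodes)

a = nodes[value] + ((3 > 0) + nodes)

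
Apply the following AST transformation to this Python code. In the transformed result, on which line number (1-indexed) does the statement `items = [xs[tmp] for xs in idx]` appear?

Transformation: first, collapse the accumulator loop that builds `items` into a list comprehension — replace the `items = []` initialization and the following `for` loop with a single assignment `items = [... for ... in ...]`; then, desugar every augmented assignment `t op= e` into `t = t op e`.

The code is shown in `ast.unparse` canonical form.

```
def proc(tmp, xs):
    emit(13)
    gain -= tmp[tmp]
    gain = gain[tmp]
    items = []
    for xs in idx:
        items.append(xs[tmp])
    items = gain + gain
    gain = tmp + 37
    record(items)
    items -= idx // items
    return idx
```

Transformed code:
def proc(tmp, xs):
    emit(13)
    gain = gain - tmp[tmp]
    gain = gain[tmp]
    items = [xs[tmp] for xs in idx]
    items = gain + gain
    gain = tmp + 37
    record(items)
    items = items - idx // items
    return idx

5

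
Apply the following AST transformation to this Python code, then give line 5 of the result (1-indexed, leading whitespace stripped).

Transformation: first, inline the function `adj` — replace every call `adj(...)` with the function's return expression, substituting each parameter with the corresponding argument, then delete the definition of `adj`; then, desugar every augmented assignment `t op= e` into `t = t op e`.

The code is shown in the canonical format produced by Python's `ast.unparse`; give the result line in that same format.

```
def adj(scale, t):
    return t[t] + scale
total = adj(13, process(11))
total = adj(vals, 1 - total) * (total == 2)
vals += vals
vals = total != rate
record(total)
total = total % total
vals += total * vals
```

record(total)

Transformed code:
total = process(11)[process(11)] + 13
total = ((1 - total)[1 - total] + vals) * (total == 2)
vals = vals + vals
vals = total != rate
record(total)
total = total % total
vals = vals + total * vals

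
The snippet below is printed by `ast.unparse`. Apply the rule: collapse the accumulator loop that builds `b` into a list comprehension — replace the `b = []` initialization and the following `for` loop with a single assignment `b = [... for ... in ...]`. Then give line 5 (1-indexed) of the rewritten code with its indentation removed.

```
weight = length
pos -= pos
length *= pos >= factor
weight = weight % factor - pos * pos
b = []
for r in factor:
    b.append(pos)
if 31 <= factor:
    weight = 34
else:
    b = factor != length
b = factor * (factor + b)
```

b = [pos for r in factor]

Transformed code:
weight = length
pos -= pos
length *= pos >= factor
weight = weight % factor - pos * pos
b = [pos for r in factor]
if 31 <= factor:
    weight = 34
else:
    b = factor != length
b = factor * (factor + b)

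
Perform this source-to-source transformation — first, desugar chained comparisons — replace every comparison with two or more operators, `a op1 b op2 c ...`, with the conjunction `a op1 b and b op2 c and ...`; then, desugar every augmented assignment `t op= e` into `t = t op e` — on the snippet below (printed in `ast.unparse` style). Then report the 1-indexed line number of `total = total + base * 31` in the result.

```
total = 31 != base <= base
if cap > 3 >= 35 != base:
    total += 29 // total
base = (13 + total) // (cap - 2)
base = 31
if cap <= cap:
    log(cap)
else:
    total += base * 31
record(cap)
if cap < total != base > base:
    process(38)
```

Transformed code:
total = 31 != base and base <= base
if cap > 3 and 3 >= 35 and (35 != base):
    total = total + 29 // total
base = (13 + total) // (cap - 2)
base = 31
if cap <= cap:
    log(cap)
else:
    total = total + base * 31
record(cap)
if cap < total and total != base and (base > base):
    process(38)

9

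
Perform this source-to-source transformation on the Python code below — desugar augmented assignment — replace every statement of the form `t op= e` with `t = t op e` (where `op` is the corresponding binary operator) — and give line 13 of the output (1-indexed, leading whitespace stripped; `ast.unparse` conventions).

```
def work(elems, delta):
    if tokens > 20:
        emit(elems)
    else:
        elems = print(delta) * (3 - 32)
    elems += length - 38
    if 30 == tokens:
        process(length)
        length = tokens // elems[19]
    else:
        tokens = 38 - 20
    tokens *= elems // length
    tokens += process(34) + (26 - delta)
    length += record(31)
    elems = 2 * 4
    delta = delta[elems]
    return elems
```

Transformed code:
def work(elems, delta):
    if tokens > 20:
        emit(elems)
    else:
        elems = print(delta) * (3 - 32)
    elems = elems + (length - 38)
    if 30 == tokens:
        process(length)
        length = tokens // elems[19]
    else:
        tokens = 38 - 20
    tokens = tokens * (elems // length)
    tokens = tokens + (process(34) + (26 - delta))
    length = length + record(31)
    elems = 2 * 4
    delta = delta[elems]
    return elems

tokens = tokens + (process(34) + (26 - delta))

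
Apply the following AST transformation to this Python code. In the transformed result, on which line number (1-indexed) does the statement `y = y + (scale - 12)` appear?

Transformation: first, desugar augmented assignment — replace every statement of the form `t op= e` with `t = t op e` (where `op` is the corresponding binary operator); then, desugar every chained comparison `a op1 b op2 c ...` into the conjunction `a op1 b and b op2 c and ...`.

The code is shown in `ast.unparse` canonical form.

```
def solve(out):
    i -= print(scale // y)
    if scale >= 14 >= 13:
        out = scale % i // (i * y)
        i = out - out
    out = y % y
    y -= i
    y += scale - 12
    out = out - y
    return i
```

Transformed code:
def solve(out):
    i = i - print(scale // y)
    if scale >= 14 and 14 >= 13:
        out = scale % i // (i * y)
        i = out - out
    out = y % y
    y = y - i
    y = y + (scale - 12)
    out = out - y
    return i

8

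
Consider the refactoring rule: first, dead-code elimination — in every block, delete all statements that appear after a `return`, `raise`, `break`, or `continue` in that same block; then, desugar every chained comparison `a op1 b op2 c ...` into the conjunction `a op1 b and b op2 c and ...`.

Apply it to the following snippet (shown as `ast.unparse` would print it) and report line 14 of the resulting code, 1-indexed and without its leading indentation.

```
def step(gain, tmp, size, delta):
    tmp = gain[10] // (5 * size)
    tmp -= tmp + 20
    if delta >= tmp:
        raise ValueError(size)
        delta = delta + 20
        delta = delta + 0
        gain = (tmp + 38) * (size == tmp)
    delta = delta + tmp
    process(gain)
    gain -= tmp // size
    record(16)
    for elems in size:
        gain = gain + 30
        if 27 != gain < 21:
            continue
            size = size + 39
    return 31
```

return 31

Transformed code:
def step(gain, tmp, size, delta):
    tmp = gain[10] // (5 * size)
    tmp -= tmp + 20
    if delta >= tmp:
        raise ValueError(size)
    delta = delta + tmp
    process(gain)
    gain -= tmp // size
    record(16)
    for elems in size:
        gain = gain + 30
        if 27 != gain and gain < 21:
            continue
    return 31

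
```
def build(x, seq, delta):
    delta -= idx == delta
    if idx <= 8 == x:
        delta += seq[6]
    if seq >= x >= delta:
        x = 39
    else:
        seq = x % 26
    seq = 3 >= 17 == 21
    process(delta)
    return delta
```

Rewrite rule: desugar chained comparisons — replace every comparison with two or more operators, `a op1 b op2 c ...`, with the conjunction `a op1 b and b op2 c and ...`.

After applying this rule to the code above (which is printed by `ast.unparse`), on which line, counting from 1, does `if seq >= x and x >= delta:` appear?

Transformed code:
def build(x, seq, delta):
    delta -= idx == delta
    if idx <= 8 and 8 == x:
        delta += seq[6]
    if seq >= x and x >= delta:
        x = 39
    else:
        seq = x % 26
    seq = 3 >= 17 and 17 == 21
    process(delta)
    return delta

5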